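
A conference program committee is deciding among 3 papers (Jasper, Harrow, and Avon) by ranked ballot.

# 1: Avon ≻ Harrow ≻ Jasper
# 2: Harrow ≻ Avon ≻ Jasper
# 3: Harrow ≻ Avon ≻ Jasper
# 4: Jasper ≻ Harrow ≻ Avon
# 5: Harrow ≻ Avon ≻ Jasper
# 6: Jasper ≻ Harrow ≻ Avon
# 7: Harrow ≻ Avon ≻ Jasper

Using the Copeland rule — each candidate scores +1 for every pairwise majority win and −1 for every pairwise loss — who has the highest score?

Pairwise results:
  Jasper vs Harrow: Harrow wins 5–2.
  Jasper vs Avon: Avon wins 5–2.
  Harrow vs Avon: Harrow wins 6–1.
Copeland scores (wins − losses):
  Jasper: 0 − 2 = -2
  Harrow: 2 − 0 = 2
  Avon: 1 − 1 = 0
Harrow has the best Copeland score.

Harrow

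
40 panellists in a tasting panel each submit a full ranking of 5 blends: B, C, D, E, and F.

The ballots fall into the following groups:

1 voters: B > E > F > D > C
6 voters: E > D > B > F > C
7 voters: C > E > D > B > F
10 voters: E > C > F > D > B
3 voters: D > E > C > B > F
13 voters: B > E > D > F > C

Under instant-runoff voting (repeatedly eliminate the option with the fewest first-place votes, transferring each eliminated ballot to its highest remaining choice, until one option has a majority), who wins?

E

Round 1: E 16, B 14, C 7, D 3, F 0. F has the fewest and is eliminated.
Round 2: E 16, B 14, C 7, D 3. D has the fewest and is eliminated.
Round 3: E 19, B 14, C 7. C has the fewest and is eliminated.
Round 4: E 26, B 14. E has a majority.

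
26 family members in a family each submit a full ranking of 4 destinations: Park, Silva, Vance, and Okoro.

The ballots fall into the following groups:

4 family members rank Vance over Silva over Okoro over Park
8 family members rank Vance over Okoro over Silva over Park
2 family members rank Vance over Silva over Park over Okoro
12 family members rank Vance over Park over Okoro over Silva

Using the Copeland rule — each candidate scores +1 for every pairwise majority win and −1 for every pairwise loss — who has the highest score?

Vance

Pairwise results:
  Park vs Silva: Silva wins 14–12.
  Park vs Vance: Vance wins 26–0.
  Park vs Okoro: Park wins 14–12.
  Silva vs Vance: Vance wins 26–0.
  Silva vs Okoro: Okoro wins 20–6.
  Vance vs Okoro: Vance wins 26–0.
Copeland scores (wins − losses):
  Park: 1 − 2 = -1
  Silva: 1 − 2 = -1
  Vance: 3 − 0 = 3
  Okoro: 1 − 2 = -1
Vance has the best Copeland score.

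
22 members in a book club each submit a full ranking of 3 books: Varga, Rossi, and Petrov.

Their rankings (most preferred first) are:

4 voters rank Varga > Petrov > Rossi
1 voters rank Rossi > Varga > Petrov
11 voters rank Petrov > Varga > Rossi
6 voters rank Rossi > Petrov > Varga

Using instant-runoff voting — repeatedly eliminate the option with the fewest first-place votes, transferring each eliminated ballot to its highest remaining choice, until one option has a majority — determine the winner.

Round 1: Petrov 11, Rossi 7, Varga 4. Varga has the fewest and is eliminated.
Round 2: Petrov 15, Rossi 7. Petrov has a majority.

Petrov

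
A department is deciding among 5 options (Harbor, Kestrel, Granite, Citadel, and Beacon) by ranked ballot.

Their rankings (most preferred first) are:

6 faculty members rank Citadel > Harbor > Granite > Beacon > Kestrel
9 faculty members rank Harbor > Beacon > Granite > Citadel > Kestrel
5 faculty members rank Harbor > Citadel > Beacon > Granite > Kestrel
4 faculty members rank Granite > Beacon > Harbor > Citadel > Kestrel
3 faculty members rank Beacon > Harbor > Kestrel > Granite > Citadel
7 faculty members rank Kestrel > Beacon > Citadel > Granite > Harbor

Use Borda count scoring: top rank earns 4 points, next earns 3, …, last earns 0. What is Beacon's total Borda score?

Borda scores:
  Harbor: 6·3 + 9·4 + 5·4 + 4·2 + 3·3 + 7·0 = 91
  Kestrel: 6·0 + 9·0 + 5·0 + 4·0 + 3·2 + 7·4 = 34
  Granite: 6·2 + 9·2 + 5·1 + 4·4 + 3·1 + 7·1 = 61
  Citadel: 6·4 + 9·1 + 5·3 + 4·1 + 3·0 + 7·2 = 66
  Beacon: 6·1 + 9·3 + 5·2 + 4·3 + 3·4 + 7·3 = 88

88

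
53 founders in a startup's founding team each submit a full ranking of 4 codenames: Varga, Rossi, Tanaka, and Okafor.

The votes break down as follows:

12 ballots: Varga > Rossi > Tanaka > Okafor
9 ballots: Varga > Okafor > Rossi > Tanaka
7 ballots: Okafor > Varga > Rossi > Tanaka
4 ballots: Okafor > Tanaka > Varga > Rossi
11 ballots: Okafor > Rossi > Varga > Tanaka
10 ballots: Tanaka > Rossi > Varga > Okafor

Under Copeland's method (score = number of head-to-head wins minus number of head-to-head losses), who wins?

Pairwise results:
  Varga vs Rossi: Varga wins 32–21.
  Varga vs Tanaka: Varga wins 39–14.
  Varga vs Okafor: Varga wins 31–22.
  Rossi vs Tanaka: Rossi wins 39–14.
  Rossi vs Okafor: Okafor wins 31–22.
  Tanaka vs Okafor: Okafor wins 31–22.
Copeland scores (wins − losses):
  Varga: 3 − 0 = 3
  Rossi: 1 − 2 = -1
  Tanaka: 0 − 3 = -3
  Okafor: 2 − 1 = 1
Varga has the best Copeland score.

Varga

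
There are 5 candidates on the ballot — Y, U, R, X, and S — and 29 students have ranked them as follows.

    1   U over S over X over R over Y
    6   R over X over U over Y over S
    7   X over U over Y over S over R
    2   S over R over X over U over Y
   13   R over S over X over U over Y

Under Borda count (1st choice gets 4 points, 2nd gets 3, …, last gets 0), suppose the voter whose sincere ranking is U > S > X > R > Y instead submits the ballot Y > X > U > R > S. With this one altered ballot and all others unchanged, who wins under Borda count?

R

Borda totals with the altered ballot: Y 24, U 50, R 83, X 79, S 54.
The winner is unchanged: still R.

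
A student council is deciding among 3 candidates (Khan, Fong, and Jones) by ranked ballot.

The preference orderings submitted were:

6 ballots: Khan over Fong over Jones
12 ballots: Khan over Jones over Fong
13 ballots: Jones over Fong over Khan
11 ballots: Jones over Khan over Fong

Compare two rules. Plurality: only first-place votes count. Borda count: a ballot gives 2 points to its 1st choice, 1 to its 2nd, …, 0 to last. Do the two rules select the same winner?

Plurality first-place counts: Khan 18, Fong 0, Jones 24 → Jones.
Borda totals: Khan 47, Fong 19, Jones 60 → Jones.
The two rules agree on Jones.

Yes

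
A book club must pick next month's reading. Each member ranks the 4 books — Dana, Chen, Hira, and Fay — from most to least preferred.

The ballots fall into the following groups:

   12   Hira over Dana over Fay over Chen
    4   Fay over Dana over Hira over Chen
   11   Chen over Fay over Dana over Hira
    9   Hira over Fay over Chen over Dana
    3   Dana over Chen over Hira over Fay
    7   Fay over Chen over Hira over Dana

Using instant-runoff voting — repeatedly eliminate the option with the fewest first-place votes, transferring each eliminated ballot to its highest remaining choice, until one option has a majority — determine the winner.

Hira

Round 1: Hira 21, Chen 11, Fay 11, Dana 3. Dana has the fewest and is eliminated.
Round 2: Hira 21, Chen 14, Fay 11. Fay has the fewest and is eliminated.
Round 3: Hira 25, Chen 21. Hira has a majority.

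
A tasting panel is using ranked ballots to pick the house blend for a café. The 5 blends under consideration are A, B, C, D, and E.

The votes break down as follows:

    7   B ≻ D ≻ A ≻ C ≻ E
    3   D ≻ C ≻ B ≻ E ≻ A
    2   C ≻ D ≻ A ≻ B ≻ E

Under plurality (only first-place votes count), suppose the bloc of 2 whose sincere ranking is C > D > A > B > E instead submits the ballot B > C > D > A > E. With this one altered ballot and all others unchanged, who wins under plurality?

B

First-place totals with the altered ballot: A 0, B 9, C 0, D 3, E 0.
The winner is unchanged: still B.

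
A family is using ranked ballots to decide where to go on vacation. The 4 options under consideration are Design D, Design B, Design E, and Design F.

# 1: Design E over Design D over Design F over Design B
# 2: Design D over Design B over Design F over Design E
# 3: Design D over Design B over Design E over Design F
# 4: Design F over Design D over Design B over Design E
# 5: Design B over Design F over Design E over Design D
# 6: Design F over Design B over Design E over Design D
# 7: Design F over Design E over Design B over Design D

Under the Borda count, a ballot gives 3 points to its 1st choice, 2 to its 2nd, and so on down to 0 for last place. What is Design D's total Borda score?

10

Borda scores:
  Design D: 2 + 3 + 3 + 2 + 0 + 0 + 0 = 10
  Design B: 0 + 2 + 2 + 1 + 3 + 2 + 1 = 11
  Design E: 3 + 0 + 1 + 0 + 1 + 1 + 2 = 8
  Design F: 1 + 1 + 0 + 3 + 2 + 3 + 3 = 13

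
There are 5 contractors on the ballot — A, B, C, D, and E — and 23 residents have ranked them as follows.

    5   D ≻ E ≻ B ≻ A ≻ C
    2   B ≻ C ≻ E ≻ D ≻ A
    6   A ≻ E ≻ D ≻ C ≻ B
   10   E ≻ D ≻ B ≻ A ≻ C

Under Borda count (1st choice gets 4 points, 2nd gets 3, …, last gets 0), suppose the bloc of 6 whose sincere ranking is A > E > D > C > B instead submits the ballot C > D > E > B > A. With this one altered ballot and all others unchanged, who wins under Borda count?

E

Borda totals with the altered ballot: A 15, B 44, C 30, D 70, E 71.
The winner is unchanged: still E.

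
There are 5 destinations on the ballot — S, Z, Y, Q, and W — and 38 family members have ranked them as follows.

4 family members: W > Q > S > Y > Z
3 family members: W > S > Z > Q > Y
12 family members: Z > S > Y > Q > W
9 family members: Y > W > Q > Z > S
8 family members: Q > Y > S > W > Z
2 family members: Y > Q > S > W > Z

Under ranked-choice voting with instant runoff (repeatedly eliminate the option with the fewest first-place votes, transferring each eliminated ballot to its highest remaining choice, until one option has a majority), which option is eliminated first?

S

Round 1: Z 12, Y 11, Q 8, W 7, S 0. S has the fewest and is eliminated.
Round 2: Z 12, Y 11, Q 8, W 7. W has the fewest and is eliminated.
Round 3: Z 15, Q 12, Y 11. Y has the fewest and is eliminated.
Round 4: Q 23, Z 15. Q has a majority.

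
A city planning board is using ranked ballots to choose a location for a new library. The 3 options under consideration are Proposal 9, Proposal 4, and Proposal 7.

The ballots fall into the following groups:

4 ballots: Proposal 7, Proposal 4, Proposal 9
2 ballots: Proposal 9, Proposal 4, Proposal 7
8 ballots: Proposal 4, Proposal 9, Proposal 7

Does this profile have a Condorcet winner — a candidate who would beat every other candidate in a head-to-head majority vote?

Head-to-head results (14 voters total):
Proposal 9 vs Proposal 4: Proposal 4 wins 12–2.
Proposal 9 vs Proposal 7: Proposal 9 wins 10–4.
Proposal 4 vs Proposal 7: Proposal 4 wins 10–4.
Proposal 4 beats each rival — Proposal 9 (12–2), Proposal 7 (10–4) — so Proposal 4 is the Condorcet winner.

Yes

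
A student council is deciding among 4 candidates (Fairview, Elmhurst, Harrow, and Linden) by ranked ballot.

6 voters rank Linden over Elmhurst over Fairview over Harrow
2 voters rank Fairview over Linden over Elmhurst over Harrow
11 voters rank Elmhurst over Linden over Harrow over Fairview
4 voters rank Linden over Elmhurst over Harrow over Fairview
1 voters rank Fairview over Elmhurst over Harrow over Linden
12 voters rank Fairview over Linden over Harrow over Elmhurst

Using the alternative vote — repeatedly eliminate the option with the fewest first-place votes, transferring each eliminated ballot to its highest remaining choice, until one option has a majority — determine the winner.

Elmhurst

Round 1: Fairview 15, Elmhurst 11, Linden 10, Harrow 0. Harrow has the fewest and is eliminated.
Round 2: Fairview 15, Elmhurst 11, Linden 10. Linden has the fewest and is eliminated.
Round 3: Elmhurst 21, Fairview 15. Elmhurst has a majority.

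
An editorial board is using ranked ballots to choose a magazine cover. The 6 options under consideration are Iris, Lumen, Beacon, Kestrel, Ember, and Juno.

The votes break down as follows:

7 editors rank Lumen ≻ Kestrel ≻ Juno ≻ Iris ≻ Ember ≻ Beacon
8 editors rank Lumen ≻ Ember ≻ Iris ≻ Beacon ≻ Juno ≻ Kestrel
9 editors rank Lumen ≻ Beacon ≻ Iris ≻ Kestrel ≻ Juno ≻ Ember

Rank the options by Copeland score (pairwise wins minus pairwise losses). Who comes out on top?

Pairwise results:
  Iris vs Lumen: Lumen wins 24–0.
  Iris vs Beacon: Iris wins 15–9.
  Iris vs Kestrel: Iris wins 17–7.
  Iris vs Ember: Iris wins 16–8.
  Iris vs Juno: Iris wins 17–7.
  Lumen vs Beacon: Lumen wins 24–0.
  Lumen vs Kestrel: Lumen wins 24–0.
  Lumen vs Ember: Lumen wins 24–0.
  Lumen vs Juno: Lumen wins 24–0.
  Beacon vs Kestrel: Beacon wins 17–7.
  Beacon vs Ember: Ember wins 15–9.
  Beacon vs Juno: Beacon wins 17–7.
  Kestrel vs Ember: Kestrel wins 16–8.
  Kestrel vs Juno: Kestrel wins 16–8.
  Ember vs Juno: Juno wins 16–8.
Copeland scores (wins − losses):
  Iris: 4 − 1 = 3
  Lumen: 5 − 0 = 5
  Beacon: 2 − 3 = -1
  Kestrel: 2 − 3 = -1
  Ember: 1 − 4 = -3
  Juno: 1 − 4 = -3
Lumen has the best Copeland score.

Lumen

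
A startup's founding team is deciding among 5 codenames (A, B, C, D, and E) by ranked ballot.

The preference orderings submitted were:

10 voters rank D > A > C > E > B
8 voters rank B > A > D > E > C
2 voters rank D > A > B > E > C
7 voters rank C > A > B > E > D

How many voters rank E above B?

Ballots ranking E above B: 10.
Ballots ranking B above E: 8+2+7 = 17.
So 10 of 27 voters prefer E to B.

10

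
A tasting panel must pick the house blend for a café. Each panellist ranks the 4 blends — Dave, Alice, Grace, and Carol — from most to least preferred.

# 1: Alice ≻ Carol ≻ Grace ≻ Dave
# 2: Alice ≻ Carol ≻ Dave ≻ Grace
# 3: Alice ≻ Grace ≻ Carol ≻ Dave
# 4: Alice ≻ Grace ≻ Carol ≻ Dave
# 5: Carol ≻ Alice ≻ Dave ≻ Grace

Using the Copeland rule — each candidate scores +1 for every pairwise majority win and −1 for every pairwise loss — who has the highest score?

Pairwise results:
  Dave vs Alice: Alice wins 5–0.
  Dave vs Grace: Grace wins 3–2.
  Dave vs Carol: Carol wins 5–0.
  Alice vs Grace: Alice wins 5–0.
  Alice vs Carol: Alice wins 4–1.
  Grace vs Carol: Carol wins 3–2.
Copeland scores (wins − losses):
  Dave: 0 − 3 = -3
  Alice: 3 − 0 = 3
  Grace: 1 − 2 = -1
  Carol: 2 − 1 = 1
Alice has the best Copeland score.

Alice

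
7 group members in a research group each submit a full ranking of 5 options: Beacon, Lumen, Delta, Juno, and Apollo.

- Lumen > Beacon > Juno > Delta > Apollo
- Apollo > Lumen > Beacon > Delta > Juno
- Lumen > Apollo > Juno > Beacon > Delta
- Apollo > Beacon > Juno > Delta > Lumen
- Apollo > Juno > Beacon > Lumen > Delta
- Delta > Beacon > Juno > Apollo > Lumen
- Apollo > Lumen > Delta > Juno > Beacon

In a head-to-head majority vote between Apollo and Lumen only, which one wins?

Apollo

Ballots ranking Apollo above Lumen: 5.
Ballots ranking Lumen above Apollo: 2.
Apollo wins the head-to-head, 5–2.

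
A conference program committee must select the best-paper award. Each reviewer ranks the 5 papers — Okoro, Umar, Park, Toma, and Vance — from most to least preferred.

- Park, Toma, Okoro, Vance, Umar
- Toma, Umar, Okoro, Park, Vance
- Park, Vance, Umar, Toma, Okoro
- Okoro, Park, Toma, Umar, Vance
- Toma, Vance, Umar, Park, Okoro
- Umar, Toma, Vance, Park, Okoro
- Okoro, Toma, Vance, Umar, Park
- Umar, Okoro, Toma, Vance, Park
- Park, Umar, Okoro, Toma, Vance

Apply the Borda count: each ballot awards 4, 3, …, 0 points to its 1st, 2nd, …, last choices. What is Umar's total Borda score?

Borda scores:
  Okoro: 2 + 2 + 0 + 4 + 0 + 0 + 4 + 3 + 2 = 17
  Umar: 0 + 3 + 2 + 1 + 2 + 4 + 1 + 4 + 3 = 20
  Park: 4 + 1 + 4 + 3 + 1 + 1 + 0 + 0 + 4 = 18
  Toma: 3 + 4 + 1 + 2 + 4 + 3 + 3 + 2 + 1 = 23
  Vance: 1 + 0 + 3 + 0 + 3 + 2 + 2 + 1 + 0 = 12

20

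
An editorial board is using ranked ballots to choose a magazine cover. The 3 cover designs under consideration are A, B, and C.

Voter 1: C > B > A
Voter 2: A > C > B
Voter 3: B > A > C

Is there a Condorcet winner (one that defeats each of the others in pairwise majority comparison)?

Head-to-head results (3 voters total):
A vs B: B wins 2–1.
A vs C: A wins 2–1.
B vs C: C wins 2–1.
No candidate beats all others: A beats C beats B beats A, a majority cycle.

No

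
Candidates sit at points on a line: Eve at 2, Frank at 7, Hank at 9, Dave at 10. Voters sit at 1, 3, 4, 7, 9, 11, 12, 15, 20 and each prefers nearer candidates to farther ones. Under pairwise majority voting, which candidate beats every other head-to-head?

With single-peaked preferences on a line, the Condorcet winner is the candidate closest to the median voter.
The median voter (position 9) is closest to Hank at 9.
Check: Hank vs Dave — voters closer to Hank: 5 of 9.

Hank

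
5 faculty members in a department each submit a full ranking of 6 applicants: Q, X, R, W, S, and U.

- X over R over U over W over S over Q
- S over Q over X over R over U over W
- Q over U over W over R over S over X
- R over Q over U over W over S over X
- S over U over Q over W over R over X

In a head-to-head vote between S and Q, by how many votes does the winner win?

Ballots ranking S above Q: 3.
Ballots ranking Q above S: 2.
S wins 3–2, a margin of 1.

1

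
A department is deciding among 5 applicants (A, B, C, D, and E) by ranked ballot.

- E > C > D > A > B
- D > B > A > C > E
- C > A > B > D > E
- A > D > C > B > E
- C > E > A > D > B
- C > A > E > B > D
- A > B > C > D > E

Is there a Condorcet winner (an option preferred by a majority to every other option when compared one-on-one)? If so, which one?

Head-to-head results (7 voters total):
A vs B: A wins 6–1.
A vs C: C wins 4–3.
A vs D: A wins 5–2.
A vs E: A wins 5–2.
B vs C: C wins 5–2.
B vs D: D wins 4–3.
B vs E: B wins 4–3.
C vs D: C wins 5–2.
C vs E: C wins 6–1.
D vs E: D wins 4–3.
C beats each rival — A (4–3), B (5–2), D (5–2), E (6–1) — so C is the Condorcet winner.

C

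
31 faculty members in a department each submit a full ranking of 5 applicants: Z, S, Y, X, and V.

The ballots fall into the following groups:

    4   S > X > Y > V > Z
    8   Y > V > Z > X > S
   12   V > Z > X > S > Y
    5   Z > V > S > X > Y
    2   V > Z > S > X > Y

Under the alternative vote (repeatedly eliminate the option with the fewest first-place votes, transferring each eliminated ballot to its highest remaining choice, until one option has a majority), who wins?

V

Round 1: V 14, Y 8, Z 5, S 4, X 0. X has the fewest and is eliminated.
Round 2: V 14, Y 8, Z 5, S 4. S has the fewest and is eliminated.
Round 3: V 14, Y 12, Z 5. Z has the fewest and is eliminated.
Round 4: V 19, Y 12. V has a majority.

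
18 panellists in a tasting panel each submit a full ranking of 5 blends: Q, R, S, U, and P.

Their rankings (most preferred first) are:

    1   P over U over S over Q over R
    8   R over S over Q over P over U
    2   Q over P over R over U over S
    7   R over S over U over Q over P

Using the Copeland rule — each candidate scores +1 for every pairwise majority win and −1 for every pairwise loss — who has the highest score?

R

Pairwise results:
  Q vs R: R wins 15–3.
  Q vs S: S wins 16–2.
  Q vs U: Q wins 10–8.
  Q vs P: Q wins 17–1.
  R vs S: R wins 17–1.
  R vs U: R wins 17–1.
  R vs P: R wins 15–3.
  S vs U: S wins 15–3.
  S vs P: S wins 15–3.
  U vs P: P wins 11–7.
Copeland scores (wins − losses):
  Q: 2 − 2 = 0
  R: 4 − 0 = 4
  S: 3 − 1 = 2
  U: 0 − 4 = -4
  P: 1 − 3 = -2
R has the best Copeland score.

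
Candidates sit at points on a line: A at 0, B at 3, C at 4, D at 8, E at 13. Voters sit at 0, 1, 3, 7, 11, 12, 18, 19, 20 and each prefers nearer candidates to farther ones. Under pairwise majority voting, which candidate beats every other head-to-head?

E

With single-peaked preferences on a line, the Condorcet winner is the candidate closest to the median voter.
The median voter (position 11) is closest to E at 13.
Check: E vs D — voters closer to E: 5 of 9.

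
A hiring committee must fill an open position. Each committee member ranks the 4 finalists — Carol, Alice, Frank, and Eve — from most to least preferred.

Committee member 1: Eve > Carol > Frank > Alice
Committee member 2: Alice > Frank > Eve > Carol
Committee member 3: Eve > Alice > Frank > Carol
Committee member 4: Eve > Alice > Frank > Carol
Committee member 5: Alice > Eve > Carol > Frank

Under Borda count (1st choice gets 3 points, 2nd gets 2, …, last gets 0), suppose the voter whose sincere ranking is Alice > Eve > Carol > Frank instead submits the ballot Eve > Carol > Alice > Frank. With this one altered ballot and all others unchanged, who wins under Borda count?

Eve

Borda totals with the altered ballot: Carol 4, Alice 8, Frank 5, Eve 13.
The winner is unchanged: still Eve.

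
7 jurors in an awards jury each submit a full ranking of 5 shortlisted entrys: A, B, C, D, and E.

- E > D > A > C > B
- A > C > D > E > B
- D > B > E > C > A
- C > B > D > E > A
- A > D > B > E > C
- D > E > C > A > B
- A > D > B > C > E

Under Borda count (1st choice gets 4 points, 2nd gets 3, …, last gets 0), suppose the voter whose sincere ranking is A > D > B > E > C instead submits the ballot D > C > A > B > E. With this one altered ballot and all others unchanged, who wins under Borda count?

D

Borda totals with the altered ballot: A 13, B 9, C 15, D 22, E 11.
The winner is unchanged: still D.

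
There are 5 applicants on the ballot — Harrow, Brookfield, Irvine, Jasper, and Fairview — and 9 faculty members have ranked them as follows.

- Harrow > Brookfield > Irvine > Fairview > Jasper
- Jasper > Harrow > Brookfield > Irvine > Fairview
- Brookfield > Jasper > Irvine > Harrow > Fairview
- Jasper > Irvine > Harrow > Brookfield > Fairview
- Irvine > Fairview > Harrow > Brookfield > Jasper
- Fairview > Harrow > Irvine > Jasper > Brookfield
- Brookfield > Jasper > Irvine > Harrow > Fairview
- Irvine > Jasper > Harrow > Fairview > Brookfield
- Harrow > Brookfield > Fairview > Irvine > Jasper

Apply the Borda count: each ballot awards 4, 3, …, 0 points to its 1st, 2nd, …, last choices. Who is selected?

Harrow

Borda scores:
  Harrow: 4 + 3 + 1 + 2 + 2 + 3 + 1 + 2 + 4 = 22
  Brookfield: 3 + 2 + 4 + 1 + 1 + 0 + 4 + 0 + 3 = 18
  Irvine: 2 + 1 + 2 + 3 + 4 + 2 + 2 + 4 + 1 = 21
  Jasper: 0 + 4 + 3 + 4 + 0 + 1 + 3 + 3 + 0 = 18
  Fairview: 1 + 0 + 0 + 0 + 3 + 4 + 0 + 1 + 2 = 11
Harrow has the highest total.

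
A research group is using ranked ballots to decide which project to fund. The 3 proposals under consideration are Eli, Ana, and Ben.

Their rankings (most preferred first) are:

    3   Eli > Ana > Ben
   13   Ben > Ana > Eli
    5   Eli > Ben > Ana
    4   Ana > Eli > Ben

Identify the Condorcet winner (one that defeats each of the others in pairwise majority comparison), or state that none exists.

Head-to-head results (25 voters total):
Eli vs Ana: Ana wins 17–8.
Eli vs Ben: Ben wins 13–12.
Ana vs Ben: Ben wins 18–7.
Ben beats each rival — Eli (13–12), Ana (18–7) — so Ben is the Condorcet winner.

Ben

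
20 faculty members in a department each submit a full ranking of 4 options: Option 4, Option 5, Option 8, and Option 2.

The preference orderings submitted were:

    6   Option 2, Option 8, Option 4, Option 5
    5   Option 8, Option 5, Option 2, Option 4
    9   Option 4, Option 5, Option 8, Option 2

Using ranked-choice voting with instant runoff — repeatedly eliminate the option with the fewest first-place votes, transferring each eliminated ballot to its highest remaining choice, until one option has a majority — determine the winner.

Option 2

Round 1: Option 4 9, Option 2 6, Option 8 5, Option 5 0. Option 5 has the fewest and is eliminated.
Round 2: Option 4 9, Option 2 6, Option 8 5. Option 8 has the fewest and is eliminated.
Round 3: Option 2 11, Option 4 9. Option 2 has a majority.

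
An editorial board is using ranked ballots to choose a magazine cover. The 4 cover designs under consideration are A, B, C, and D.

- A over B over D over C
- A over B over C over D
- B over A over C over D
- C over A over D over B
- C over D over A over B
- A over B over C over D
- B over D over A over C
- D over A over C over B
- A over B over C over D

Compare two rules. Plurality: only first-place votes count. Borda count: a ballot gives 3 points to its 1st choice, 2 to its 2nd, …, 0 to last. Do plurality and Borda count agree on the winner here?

Plurality first-place counts: A 4, B 2, C 2, D 1 → A.
Borda totals: A 20, B 14, C 11, D 9 → A.
The two rules agree on A.

Yes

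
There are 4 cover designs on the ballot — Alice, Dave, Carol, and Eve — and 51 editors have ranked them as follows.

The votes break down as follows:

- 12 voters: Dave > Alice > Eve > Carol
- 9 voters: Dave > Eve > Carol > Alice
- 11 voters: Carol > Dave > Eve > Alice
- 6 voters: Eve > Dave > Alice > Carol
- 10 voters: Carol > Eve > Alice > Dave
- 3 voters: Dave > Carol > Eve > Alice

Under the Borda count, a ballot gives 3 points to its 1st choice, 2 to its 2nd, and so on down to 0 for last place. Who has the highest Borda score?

Borda scores:
  Alice: 12·2 + 9·0 + 11·0 + 6·1 + 10·1 + 3·0 = 40
  Dave: 12·3 + 9·3 + 11·2 + 6·2 + 10·0 + 3·3 = 106
  Carol: 12·0 + 9·1 + 11·3 + 6·0 + 10·3 + 3·2 = 78
  Eve: 12·1 + 9·2 + 11·1 + 6·3 + 10·2 + 3·1 = 82
Dave has the highest total.

Dave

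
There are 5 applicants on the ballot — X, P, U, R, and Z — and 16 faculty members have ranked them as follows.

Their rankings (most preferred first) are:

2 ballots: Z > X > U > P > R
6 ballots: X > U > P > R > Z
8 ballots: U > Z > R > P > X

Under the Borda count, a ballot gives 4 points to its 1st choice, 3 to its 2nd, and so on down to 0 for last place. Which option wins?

Borda scores:
  X: 2·3 + 6·4 + 8·0 = 30
  P: 2·1 + 6·2 + 8·1 = 22
  U: 2·2 + 6·3 + 8·4 = 54
  R: 2·0 + 6·1 + 8·2 = 22
  Z: 2·4 + 6·0 + 8·3 = 32
U has the highest total.

U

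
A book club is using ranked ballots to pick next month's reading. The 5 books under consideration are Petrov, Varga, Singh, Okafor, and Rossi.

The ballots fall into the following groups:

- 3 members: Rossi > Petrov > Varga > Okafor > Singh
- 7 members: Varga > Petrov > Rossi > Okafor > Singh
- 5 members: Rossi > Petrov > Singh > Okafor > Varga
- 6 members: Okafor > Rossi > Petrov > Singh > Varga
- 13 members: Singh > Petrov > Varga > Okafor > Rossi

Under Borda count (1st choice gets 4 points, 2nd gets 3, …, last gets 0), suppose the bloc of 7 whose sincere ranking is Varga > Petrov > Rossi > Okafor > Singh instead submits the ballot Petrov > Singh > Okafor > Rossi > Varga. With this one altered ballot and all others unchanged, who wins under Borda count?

Petrov

Borda totals with the altered ballot: Petrov 103, Varga 32, Singh 89, Okafor 59, Rossi 57.
The winner is unchanged: still Petrov.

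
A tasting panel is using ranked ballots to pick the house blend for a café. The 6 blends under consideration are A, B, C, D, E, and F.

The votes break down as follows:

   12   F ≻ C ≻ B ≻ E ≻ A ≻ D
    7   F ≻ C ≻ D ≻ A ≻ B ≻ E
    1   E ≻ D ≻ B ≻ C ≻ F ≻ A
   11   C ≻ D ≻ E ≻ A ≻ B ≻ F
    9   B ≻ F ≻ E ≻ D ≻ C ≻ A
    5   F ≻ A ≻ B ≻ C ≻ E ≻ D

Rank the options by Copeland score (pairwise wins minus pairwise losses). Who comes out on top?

Pairwise results:
  A vs B: A wins 23–22.
  A vs C: C wins 40–5.
  A vs D: D wins 28–17.
  A vs E: E wins 33–12.
  A vs F: F wins 34–11.
  B vs C: C wins 30–15.
  B vs D: B wins 26–19.
  B vs E: B wins 33–12.
  B vs F: F wins 24–21.
  C vs D: C wins 35–10.
  C vs E: C wins 35–10.
  C vs F: F wins 33–12.
  D vs E: E wins 27–18.
  D vs F: F wins 33–12.
  E vs F: F wins 33–12.
Copeland scores (wins − losses):
  A: 1 − 4 = -3
  B: 2 − 3 = -1
  C: 4 − 1 = 3
  D: 1 − 4 = -3
  E: 2 − 3 = -1
  F: 5 − 0 = 5
F has the best Copeland score.

F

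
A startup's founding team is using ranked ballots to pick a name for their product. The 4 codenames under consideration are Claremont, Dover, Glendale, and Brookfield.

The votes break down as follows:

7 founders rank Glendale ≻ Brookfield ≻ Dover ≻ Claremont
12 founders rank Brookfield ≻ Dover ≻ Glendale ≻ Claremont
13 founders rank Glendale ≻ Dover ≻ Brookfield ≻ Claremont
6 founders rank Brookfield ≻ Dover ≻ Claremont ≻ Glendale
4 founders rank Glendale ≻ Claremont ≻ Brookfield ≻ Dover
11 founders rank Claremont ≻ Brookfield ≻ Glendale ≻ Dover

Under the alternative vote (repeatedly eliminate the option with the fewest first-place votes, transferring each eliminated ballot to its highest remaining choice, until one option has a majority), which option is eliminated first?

Round 1: Glendale 24, Brookfield 18, Claremont 11, Dover 0. Dover has the fewest and is eliminated.
Round 2: Glendale 24, Brookfield 18, Claremont 11. Claremont has the fewest and is eliminated.
Round 3: Brookfield 29, Glendale 24. Brookfield has a majority.

Dover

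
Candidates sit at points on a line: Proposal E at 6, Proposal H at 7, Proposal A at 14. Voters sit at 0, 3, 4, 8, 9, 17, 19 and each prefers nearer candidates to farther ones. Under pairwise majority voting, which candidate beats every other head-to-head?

Proposal H

With single-peaked preferences on a line, the Condorcet winner is the candidate closest to the median voter.
The median voter (position 8) is closest to Proposal H at 7.
Check: Proposal H vs Proposal E — voters closer to Proposal H: 4 of 7.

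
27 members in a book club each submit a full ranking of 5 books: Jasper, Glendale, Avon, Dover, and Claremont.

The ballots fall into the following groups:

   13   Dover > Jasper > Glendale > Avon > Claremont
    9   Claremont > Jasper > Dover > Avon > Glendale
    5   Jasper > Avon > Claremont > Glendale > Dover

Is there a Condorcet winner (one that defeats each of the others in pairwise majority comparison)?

Head-to-head results (27 voters total):
Jasper vs Glendale: Jasper wins 27–0.
Jasper vs Avon: Jasper wins 27–0.
Jasper vs Dover: Jasper wins 14–13.
Jasper vs Claremont: Jasper wins 18–9.
Glendale vs Avon: Avon wins 14–13.
Glendale vs Dover: Dover wins 22–5.
Glendale vs Claremont: Claremont wins 14–13.
Avon vs Dover: Dover wins 22–5.
Avon vs Claremont: Avon wins 18–9.
Dover vs Claremont: Claremont wins 14–13.
Jasper beats each rival — Glendale (27–0), Avon (27–0), Dover (14–13), Claremont (18–9) — so Jasper is the Condorcet winner.

Yes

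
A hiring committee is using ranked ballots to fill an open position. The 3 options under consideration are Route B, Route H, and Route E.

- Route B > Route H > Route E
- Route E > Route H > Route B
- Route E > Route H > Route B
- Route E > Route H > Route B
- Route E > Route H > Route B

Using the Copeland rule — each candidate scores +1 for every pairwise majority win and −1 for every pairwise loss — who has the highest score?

Route E

Pairwise results:
  Route B vs Route H: Route H wins 4–1.
  Route B vs Route E: Route E wins 4–1.
  Route H vs Route E: Route E wins 4–1.
Copeland scores (wins − losses):
  Route B: 0 − 2 = -2
  Route H: 1 − 1 = 0
  Route E: 2 − 0 = 2
Route E has the best Copeland score.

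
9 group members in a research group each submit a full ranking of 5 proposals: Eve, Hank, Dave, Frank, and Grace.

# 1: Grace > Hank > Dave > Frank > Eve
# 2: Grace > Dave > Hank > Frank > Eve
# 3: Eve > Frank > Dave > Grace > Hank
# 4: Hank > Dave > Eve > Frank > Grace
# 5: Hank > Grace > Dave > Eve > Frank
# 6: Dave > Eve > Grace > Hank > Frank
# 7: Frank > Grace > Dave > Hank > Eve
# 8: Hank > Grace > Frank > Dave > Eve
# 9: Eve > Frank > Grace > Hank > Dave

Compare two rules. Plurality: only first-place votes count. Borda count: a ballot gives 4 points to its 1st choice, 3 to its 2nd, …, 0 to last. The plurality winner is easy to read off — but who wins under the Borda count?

Plurality first-place counts: Eve 2, Hank 3, Dave 1, Frank 1, Grace 2 → Hank.
Borda totals: Eve 14, Hank 20, Dave 19, Frank 15, Grace 22 → Grace.

Grace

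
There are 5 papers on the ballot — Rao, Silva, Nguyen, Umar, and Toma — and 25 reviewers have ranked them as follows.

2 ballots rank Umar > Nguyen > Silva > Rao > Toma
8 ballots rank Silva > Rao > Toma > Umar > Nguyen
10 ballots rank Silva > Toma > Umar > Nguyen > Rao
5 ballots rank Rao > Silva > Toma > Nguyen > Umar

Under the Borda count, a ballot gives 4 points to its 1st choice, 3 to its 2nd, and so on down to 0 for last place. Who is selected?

Borda scores:
  Rao: 2·1 + 8·3 + 10·0 + 5·4 = 46
  Silva: 2·2 + 8·4 + 10·4 + 5·3 = 91
  Nguyen: 2·3 + 8·0 + 10·1 + 5·1 = 21
  Umar: 2·4 + 8·1 + 10·2 + 5·0 = 36
  Toma: 2·0 + 8·2 + 10·3 + 5·2 = 56
Silva has the highest total.

Silva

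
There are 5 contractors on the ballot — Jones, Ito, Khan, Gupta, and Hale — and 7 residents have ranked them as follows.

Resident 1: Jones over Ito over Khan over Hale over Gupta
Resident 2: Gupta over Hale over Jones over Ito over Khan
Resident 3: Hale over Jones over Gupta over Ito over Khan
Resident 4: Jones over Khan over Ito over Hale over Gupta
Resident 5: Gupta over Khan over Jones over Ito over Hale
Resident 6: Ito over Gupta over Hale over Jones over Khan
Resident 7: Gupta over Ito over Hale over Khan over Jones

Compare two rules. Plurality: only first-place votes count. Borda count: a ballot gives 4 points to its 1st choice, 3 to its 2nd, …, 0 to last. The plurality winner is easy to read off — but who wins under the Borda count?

Plurality first-place counts: Jones 2, Ito 1, Khan 0, Gupta 3, Hale 1 → Gupta.
Borda totals: Jones 16, Ito 15, Khan 9, Gupta 17, Hale 13 → Gupta.

Gupta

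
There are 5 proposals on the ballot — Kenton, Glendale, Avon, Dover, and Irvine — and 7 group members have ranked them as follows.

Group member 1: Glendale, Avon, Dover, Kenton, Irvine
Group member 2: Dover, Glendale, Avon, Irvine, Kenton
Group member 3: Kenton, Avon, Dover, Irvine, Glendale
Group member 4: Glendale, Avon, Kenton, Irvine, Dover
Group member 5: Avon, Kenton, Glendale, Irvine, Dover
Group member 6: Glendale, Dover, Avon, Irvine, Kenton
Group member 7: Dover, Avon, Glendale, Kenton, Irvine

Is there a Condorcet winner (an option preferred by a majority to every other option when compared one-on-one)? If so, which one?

Head-to-head results (7 voters total):
Kenton vs Glendale: Glendale wins 5–2.
Kenton vs Avon: Avon wins 6–1.
Kenton vs Dover: Dover wins 4–3.
Kenton vs Irvine: Kenton wins 5–2.
Glendale vs Avon: Glendale wins 4–3.
Glendale vs Dover: Glendale wins 4–3.
Glendale vs Irvine: Glendale wins 6–1.
Avon vs Dover: Avon wins 4–3.
Avon vs Irvine: Avon wins 7–0.
Dover vs Irvine: Dover wins 5–2.
Glendale beats each rival — Kenton (5–2), Avon (4–3), Dover (4–3), Irvine (6–1) — so Glendale is the Condorcet winner.

Glendale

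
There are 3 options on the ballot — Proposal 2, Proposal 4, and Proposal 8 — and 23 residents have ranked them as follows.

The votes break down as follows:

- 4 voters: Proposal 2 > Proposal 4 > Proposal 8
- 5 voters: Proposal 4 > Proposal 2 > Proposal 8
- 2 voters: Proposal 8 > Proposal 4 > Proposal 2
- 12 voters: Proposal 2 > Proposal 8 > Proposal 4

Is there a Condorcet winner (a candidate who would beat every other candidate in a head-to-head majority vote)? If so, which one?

Head-to-head results (23 voters total):
Proposal 2 vs Proposal 4: Proposal 2 wins 16–7.
Proposal 2 vs Proposal 8: Proposal 2 wins 21–2.
Proposal 4 vs Proposal 8: Proposal 8 wins 14–9.
Proposal 2 beats each rival — Proposal 4 (16–7), Proposal 8 (21–2) — so Proposal 2 is the Condorcet winner.

Proposal 2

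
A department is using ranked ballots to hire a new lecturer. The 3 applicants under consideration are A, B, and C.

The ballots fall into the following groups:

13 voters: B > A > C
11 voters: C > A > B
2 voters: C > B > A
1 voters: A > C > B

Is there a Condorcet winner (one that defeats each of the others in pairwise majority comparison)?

No

Head-to-head results (27 voters total):
A vs B: B wins 15–12.
A vs C: A wins 14–13.
B vs C: C wins 14–13.
No candidate beats all others: A beats C beats B beats A, a majority cycle.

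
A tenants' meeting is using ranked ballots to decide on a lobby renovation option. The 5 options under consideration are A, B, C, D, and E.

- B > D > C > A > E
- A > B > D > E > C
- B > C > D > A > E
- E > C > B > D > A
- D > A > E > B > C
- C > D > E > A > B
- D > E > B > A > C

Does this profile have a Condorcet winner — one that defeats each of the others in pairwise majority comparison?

Head-to-head results (7 voters total):
A vs B: B wins 4–3.
A vs C: C wins 4–3.
A vs D: D wins 6–1.
A vs E: A wins 4–3.
B vs C: B wins 5–2.
B vs D: B wins 4–3.
B vs E: E wins 4–3.
C vs D: D wins 4–3.
C vs E: E wins 4–3.
D vs E: D wins 6–1.
No candidate beats all others: A beats E beats B beats A, a majority cycle.

No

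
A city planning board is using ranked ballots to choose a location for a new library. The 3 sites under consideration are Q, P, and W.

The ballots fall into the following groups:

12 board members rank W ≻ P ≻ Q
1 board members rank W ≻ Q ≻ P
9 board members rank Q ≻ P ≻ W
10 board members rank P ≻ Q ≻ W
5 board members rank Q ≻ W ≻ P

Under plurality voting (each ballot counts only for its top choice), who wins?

First-place vote totals:
  Q: 14
  P: 10
  W: 13
Q has the most first-place votes.

Q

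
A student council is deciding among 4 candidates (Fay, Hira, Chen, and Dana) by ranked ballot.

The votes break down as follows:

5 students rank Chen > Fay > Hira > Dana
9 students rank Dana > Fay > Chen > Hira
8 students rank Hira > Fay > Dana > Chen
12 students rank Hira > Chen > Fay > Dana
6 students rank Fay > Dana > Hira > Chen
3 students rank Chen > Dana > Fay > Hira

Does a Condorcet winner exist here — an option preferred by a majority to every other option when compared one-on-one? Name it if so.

Head-to-head results (43 voters total):
Fay vs Hira: Fay wins 23–20.
Fay vs Chen: Fay wins 23–20.
Fay vs Dana: Fay wins 31–12.
Hira vs Chen: Hira wins 26–17.
Hira vs Dana: Hira wins 25–18.
Chen vs Dana: Dana wins 23–20.
Fay beats each rival — Hira (23–20), Chen (23–20), Dana (31–12) — so Fay is the Condorcet winner.

Fay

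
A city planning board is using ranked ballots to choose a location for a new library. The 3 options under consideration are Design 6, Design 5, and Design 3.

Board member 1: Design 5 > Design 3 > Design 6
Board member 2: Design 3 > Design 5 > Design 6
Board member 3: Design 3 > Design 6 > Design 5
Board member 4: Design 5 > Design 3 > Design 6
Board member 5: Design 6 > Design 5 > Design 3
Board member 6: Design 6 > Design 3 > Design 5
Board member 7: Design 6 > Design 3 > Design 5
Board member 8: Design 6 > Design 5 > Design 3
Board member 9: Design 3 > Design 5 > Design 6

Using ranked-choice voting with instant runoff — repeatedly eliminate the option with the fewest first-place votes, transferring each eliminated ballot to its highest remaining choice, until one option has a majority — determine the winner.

Round 1: Design 6 4, Design 3 3, Design 5 2. Design 5 has the fewest and is eliminated.
Round 2: Design 3 5, Design 6 4. Design 3 has a majority.

Design 3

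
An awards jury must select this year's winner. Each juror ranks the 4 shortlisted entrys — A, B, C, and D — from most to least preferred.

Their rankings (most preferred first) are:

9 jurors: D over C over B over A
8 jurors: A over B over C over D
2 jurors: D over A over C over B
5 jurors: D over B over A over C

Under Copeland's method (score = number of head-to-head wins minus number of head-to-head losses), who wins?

Pairwise results:
  A vs B: B wins 14–10.
  A vs C: A wins 15–9.
  A vs D: D wins 16–8.
  B vs C: B wins 13–11.
  B vs D: D wins 16–8.
  C vs D: D wins 16–8.
Copeland scores (wins − losses):
  A: 1 − 2 = -1
  B: 2 − 1 = 1
  C: 0 − 3 = -3
  D: 3 − 0 = 3
D has the best Copeland score.

D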